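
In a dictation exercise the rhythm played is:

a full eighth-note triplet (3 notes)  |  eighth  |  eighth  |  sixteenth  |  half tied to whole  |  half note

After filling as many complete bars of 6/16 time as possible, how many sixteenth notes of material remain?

One bar of 6/16 = 6 sixteenth notes.
Each duration in sixteenth notes: a full eighth-note triplet (3 notes) (three triplet eighths span one quarter) = 4; eighth = 2; eighth = 2; sixteenth = 1; half tied to whole (half + whole) = 24; half note = 8.
Adding: 4 + 2 + 2 + 1 + 24 + 8 = 41.
41 ÷ 6 = 6 complete bars with 5 sixteenth notes remaining.

5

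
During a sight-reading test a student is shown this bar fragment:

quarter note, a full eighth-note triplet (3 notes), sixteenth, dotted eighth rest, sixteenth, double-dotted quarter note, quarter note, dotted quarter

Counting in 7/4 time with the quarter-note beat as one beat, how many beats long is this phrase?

7.5

One quarter-note beat = 4 sixteenth notes.
Working in sixteenth notes: quarter note = 4; a full eighth-note triplet (3 notes) (three triplet eighths span one quarter) = 4; sixteenth = 1; dotted eighth rest = 3; sixteenth = 1; double-dotted quarter note = 7; quarter note = 4; dotted quarter = 6.
Total: 4 + 4 + 1 + 3 + 1 + 7 + 4 + 6 = 30.
30 ÷ 4 = 7.5 beats.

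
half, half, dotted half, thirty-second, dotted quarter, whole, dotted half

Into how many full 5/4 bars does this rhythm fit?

One bar of 5/4 = 40 thirty-second notes.
Working in thirty-second notes: half = 16; half = 16; dotted half = 24; thirty-second = 1; dotted quarter = 12; whole = 32; dotted half = 24.
Sum: 16 + 16 + 24 + 1 + 12 + 32 + 24 = 125.
125 ÷ 40 = 3 complete bars with 5 left over.

3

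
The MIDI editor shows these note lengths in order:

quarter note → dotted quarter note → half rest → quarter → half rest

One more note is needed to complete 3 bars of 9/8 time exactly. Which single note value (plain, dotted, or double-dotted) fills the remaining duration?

3 bars of 9/8 = 27 eighth notes.
Convert each value to eighth notes: quarter note = 2; dotted quarter note = 3; half rest = 4; quarter = 2; half rest = 4.
Adding: 2 + 3 + 4 + 2 + 4 = 15.
Remaining: 27 − 15 = 12 eighth notes, which is a dotted whole note.

dotted whole note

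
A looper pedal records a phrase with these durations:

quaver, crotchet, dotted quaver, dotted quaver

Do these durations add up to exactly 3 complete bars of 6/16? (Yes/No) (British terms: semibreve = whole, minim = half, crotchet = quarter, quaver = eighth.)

One bar of 6/16 = 6 sixteenth notes, so 3 bars = 18.
In sixteenth notes: quaver = 2; crotchet = 4; dotted quaver = 3; dotted quaver = 3.
Total: 2 + 4 + 3 + 3 = 12.
12 falls short of 18, so the answer is No.

No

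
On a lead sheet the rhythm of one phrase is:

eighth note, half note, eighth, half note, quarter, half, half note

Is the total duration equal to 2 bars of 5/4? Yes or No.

Yes

One bar of 5/4 = 10 eighth notes, so 2 bars = 20.
Working in eighth notes: eighth note = 1; half note = 4; eighth = 1; half note = 4; quarter = 2; half = 4; half note = 4.
Sum: 1 + 4 + 1 + 4 + 2 + 4 + 4 = 20.
20 equals 20, so the answer is Yes.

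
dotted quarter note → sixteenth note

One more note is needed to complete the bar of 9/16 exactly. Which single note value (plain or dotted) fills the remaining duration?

eighth note

The bar of 9/16 = 9 sixteenth notes.
Convert each value to sixteenth notes: dotted quarter note = 6; sixteenth note = 1.
Total: 6 + 1 = 7.
Remaining: 9 − 7 = 2 sixteenth notes, which is a eighth note.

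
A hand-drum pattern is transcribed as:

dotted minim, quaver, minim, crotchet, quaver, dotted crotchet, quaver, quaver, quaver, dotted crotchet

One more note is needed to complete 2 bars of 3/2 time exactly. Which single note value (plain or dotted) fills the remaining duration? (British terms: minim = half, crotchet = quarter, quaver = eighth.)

eighth note

2 bars of 3/2 = 24 eighth notes.
Working in eighth notes: dotted minim = 6; quaver = 1; minim = 4; crotchet = 2; quaver = 1; dotted crotchet = 3; quaver = 1; quaver = 1; quaver = 1; dotted crotchet = 3.
Sum: 6 + 1 + 4 + 2 + 1 + 3 + 1 + 1 + 1 + 3 = 23.
Remaining: 24 − 23 = 1 eighth note, which is a eighth note.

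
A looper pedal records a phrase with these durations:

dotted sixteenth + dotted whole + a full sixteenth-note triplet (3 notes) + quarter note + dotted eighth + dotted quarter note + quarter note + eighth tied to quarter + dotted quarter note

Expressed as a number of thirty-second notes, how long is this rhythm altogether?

113

Express everything in thirty-second notes: dotted sixteenth = 3; dotted whole = 48; a full sixteenth-note triplet (3 notes) (three triplet sixteenths span one eighth) = 4; quarter note = 8; dotted eighth = 6; dotted quarter note = 12; quarter note = 8; eighth tied to quarter (eighth + quarter) = 12; dotted quarter note = 12.
Adding: 3 + 48 + 4 + 8 + 6 + 12 + 8 + 12 + 12 = 113 thirty-second notes.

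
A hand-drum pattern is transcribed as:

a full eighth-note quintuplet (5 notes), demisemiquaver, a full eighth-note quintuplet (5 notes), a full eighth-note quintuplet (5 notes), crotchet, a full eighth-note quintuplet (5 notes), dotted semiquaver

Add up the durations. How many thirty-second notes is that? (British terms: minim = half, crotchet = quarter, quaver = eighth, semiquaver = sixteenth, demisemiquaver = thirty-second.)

Working in thirty-second notes: a full eighth-note quintuplet (5 notes) (five quintuplet eighths span one half) = 16; demisemiquaver = 1; a full eighth-note quintuplet (5 notes) (five quintuplet eighths span one half) = 16; a full eighth-note quintuplet (5 notes) (five quintuplet eighths span one half) = 16; crotchet = 8; a full eighth-note quintuplet (5 notes) (five quintuplet eighths span one half) = 16; dotted semiquaver = 3.
Altogether 16 + 1 + 16 + 16 + 8 + 16 + 3 = 76 thirty-second notes.

76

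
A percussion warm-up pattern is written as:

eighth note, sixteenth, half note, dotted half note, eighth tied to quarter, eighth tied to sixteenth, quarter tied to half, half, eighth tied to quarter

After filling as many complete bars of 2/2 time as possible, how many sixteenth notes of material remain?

One bar of 2/2 = 16 sixteenth notes.
Working in sixteenth notes: eighth note = 2; sixteenth = 1; half note = 8; dotted half note = 12; eighth tied to quarter (eighth + quarter) = 6; eighth tied to sixteenth (eighth + sixteenth) = 3; quarter tied to half (quarter + half) = 12; half = 8; eighth tied to quarter (eighth + quarter) = 6.
Total: 2 + 1 + 8 + 12 + 6 + 3 + 12 + 8 + 6 = 58.
58 ÷ 16 = 3 complete bars with 10 sixteenth notes remaining.

10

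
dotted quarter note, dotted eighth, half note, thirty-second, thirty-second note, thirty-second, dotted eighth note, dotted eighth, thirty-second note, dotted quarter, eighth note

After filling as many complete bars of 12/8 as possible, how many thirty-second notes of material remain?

One bar of 12/8 = 48 thirty-second notes.
Express everything in thirty-second notes: dotted quarter note = 12; dotted eighth = 6; half note = 16; thirty-second = 1; thirty-second note = 1; thirty-second = 1; dotted eighth note = 6; dotted eighth = 6; thirty-second note = 1; dotted quarter = 12; eighth note = 4.
Altogether 12 + 6 + 16 + 1 + 1 + 1 + 6 + 6 + 1 + 12 + 4 = 66.
66 ÷ 48 = 1 complete bar with 18 thirty-second notes remaining.

18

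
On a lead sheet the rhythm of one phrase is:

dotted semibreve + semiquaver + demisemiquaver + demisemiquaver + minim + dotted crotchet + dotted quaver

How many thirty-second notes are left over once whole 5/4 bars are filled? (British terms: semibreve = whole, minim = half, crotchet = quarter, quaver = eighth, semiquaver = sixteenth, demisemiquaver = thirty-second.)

6

One bar of 5/4 = 40 thirty-second notes.
Each duration in thirty-second notes: dotted semibreve = 48; semiquaver = 2; demisemiquaver = 1; demisemiquaver = 1; minim = 16; dotted crotchet = 12; dotted quaver = 6.
Total: 48 + 2 + 1 + 1 + 16 + 12 + 6 = 86.
86 ÷ 40 = 2 complete bars with 6 thirty-second notes remaining.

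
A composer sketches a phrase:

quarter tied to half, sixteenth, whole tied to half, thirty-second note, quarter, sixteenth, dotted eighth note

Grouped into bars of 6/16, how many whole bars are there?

7

One bar of 6/16 = 12 thirty-second notes.
Express everything in thirty-second notes: quarter tied to half (quarter + half) = 24; sixteenth = 2; whole tied to half (whole + half) = 48; thirty-second note = 1; quarter = 8; sixteenth = 2; dotted eighth note = 6.
Adding: 24 + 2 + 48 + 1 + 8 + 2 + 6 = 91.
91 ÷ 12 = 7 complete bars with 7 left over.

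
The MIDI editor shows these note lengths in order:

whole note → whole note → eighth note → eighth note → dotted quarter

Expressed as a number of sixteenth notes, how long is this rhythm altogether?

Working in sixteenth notes: whole note = 16; whole note = 16; eighth note = 2; eighth note = 2; dotted quarter = 6.
Altogether 16 + 16 + 2 + 2 + 6 = 42 sixteenth notes.

42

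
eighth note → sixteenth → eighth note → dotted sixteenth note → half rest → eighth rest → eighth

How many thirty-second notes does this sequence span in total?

In thirty-second notes: eighth note = 4; sixteenth = 2; eighth note = 4; dotted sixteenth note = 3; half rest = 16; eighth rest = 4; eighth = 4.
Altogether 4 + 2 + 4 + 3 + 16 + 4 + 4 = 37 thirty-second notes.

37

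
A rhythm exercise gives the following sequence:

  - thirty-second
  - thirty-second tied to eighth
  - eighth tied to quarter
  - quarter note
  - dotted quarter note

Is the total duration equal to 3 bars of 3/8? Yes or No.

One bar of 3/8 = 12 thirty-second notes, so 3 bars = 36.
Working in thirty-second notes: thirty-second = 1; thirty-second tied to eighth (thirty-second + eighth) = 5; eighth tied to quarter (eighth + quarter) = 12; quarter note = 8; dotted quarter note = 12.
Total: 1 + 5 + 12 + 8 + 12 = 38.
38 exceeds 36, so the answer is No.

No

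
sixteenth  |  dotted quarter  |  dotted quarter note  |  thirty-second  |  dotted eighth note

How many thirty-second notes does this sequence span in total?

33

Working in thirty-second notes: sixteenth = 2; dotted quarter = 12; dotted quarter note = 12; thirty-second = 1; dotted eighth note = 6.
Altogether 2 + 12 + 12 + 1 + 6 = 33 thirty-second notes.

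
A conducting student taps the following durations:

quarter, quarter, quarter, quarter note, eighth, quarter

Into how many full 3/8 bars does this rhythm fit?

3

One bar of 3/8 = 3 eighth notes.
Express everything in eighth notes: quarter = 2; quarter = 2; quarter = 2; quarter note = 2; eighth = 1; quarter = 2.
Adding: 2 + 2 + 2 + 2 + 1 + 2 = 11.
11 ÷ 3 = 3 complete bars with 2 left over.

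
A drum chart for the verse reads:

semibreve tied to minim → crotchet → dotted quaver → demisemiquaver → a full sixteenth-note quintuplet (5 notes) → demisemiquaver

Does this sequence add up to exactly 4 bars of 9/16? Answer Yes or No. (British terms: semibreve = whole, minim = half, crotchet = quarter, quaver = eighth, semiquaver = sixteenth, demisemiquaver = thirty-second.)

Yes

One bar of 9/16 = 18 thirty-second notes, so 4 bars = 72.
Each duration in thirty-second notes: semibreve tied to minim (semibreve + minim) = 48; crotchet = 8; dotted quaver = 6; demisemiquaver = 1; a full sixteenth-note quintuplet (5 notes) (five quintuplet sixteenths span one quarter) = 8; demisemiquaver = 1.
Sum: 48 + 8 + 6 + 1 + 8 + 1 = 72.
72 equals 72, so the answer is Yes.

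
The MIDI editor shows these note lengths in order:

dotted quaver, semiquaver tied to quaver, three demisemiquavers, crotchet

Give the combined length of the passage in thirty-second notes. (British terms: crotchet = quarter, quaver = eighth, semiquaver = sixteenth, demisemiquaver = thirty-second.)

Each duration in thirty-second notes: dotted quaver = 6; semiquaver tied to quaver (semiquaver + quaver) = 6; demisemiquaver = 1; demisemiquaver = 1; demisemiquaver = 1; crotchet = 8.
Total: 6 + 6 + 1 + 1 + 1 + 8 = 23 thirty-second notes.

23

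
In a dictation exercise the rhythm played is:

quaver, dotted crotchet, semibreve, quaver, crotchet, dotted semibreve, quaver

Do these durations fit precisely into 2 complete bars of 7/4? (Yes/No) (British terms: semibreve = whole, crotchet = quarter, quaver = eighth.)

Yes

One bar of 7/4 = 14 eighth notes, so 2 bars = 28.
Each duration in eighth notes: quaver = 1; dotted crotchet = 3; semibreve = 8; quaver = 1; crotchet = 2; dotted semibreve = 12; quaver = 1.
Adding: 1 + 3 + 8 + 1 + 2 + 12 + 1 = 28.
28 equals 28, so the answer is Yes.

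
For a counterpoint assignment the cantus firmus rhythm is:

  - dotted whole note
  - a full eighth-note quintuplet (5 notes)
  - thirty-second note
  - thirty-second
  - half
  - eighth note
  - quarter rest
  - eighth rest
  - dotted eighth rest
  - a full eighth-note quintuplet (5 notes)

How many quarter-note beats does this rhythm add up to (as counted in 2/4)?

15

One quarter-note beat = 8 thirty-second notes.
Each duration in thirty-second notes: dotted whole note = 48; a full eighth-note quintuplet (5 notes) (five quintuplet eighths span one half) = 16; thirty-second note = 1; thirty-second = 1; half = 16; eighth note = 4; quarter rest = 8; eighth rest = 4; dotted eighth rest = 6; a full eighth-note quintuplet (5 notes) (five quintuplet eighths span one half) = 16.
Altogether 48 + 16 + 1 + 1 + 16 + 4 + 8 + 4 + 6 + 16 = 120.
120 ÷ 8 = 15 beats.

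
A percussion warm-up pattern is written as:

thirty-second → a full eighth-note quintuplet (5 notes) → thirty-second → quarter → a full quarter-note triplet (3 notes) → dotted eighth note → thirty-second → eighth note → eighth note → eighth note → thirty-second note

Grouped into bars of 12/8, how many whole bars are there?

One bar of 12/8 = 48 thirty-second notes.
Express everything in thirty-second notes: thirty-second = 1; a full eighth-note quintuplet (5 notes) (five quintuplet eighths span one half) = 16; thirty-second = 1; quarter = 8; a full quarter-note triplet (3 notes) (three triplet quarters span one half) = 16; dotted eighth note = 6; thirty-second = 1; eighth note = 4; eighth note = 4; eighth note = 4; thirty-second note = 1.
Sum: 1 + 16 + 1 + 8 + 16 + 6 + 1 + 4 + 4 + 4 + 1 = 62.
62 ÷ 48 = 1 complete bar with 14 left over.

1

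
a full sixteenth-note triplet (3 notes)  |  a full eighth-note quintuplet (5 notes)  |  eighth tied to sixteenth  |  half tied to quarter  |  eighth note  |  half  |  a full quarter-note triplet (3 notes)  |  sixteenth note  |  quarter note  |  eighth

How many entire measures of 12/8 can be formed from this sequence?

One bar of 12/8 = 24 sixteenth notes.
Working in sixteenth notes: a full sixteenth-note triplet (3 notes) (three triplet sixteenths span one eighth) = 2; a full eighth-note quintuplet (5 notes) (five quintuplet eighths span one half) = 8; eighth tied to sixteenth (eighth + sixteenth) = 3; half tied to quarter (half + quarter) = 12; eighth note = 2; half = 8; a full quarter-note triplet (3 notes) (three triplet quarters span one half) = 8; sixteenth note = 1; quarter note = 4; eighth = 2.
Sum: 2 + 8 + 3 + 12 + 2 + 8 + 8 + 1 + 4 + 2 = 50.
50 ÷ 24 = 2 complete bars with 2 left over.

2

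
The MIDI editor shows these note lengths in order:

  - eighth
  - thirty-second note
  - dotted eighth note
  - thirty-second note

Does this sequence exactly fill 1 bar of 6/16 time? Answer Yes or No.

One bar of 6/16 = 12 thirty-second notes.
Each duration in thirty-second notes: eighth = 4; thirty-second note = 1; dotted eighth note = 6; thirty-second note = 1.
Adding: 4 + 1 + 6 + 1 = 12.
12 equals 12, so the answer is Yes.

Yes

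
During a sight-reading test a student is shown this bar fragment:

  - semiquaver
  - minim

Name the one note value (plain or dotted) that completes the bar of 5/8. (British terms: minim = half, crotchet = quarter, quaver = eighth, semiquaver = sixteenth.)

sixteenth note

The bar of 5/8 = 10 sixteenth notes.
Working in sixteenth notes: semiquaver = 1; minim = 8.
Altogether 1 + 8 = 9.
Remaining: 10 − 9 = 1 sixteenth note, which is a sixteenth note.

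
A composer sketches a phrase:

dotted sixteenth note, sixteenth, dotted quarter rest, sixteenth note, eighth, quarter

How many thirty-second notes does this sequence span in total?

Express everything in thirty-second notes: dotted sixteenth note = 3; sixteenth = 2; dotted quarter rest = 12; sixteenth note = 2; eighth = 4; quarter = 8.
Sum: 3 + 2 + 12 + 2 + 4 + 8 = 31 thirty-second notes.

31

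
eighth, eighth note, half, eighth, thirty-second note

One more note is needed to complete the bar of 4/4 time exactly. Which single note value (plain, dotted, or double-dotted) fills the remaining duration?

The bar of 4/4 = 32 thirty-second notes.
Convert each value to thirty-second notes: eighth = 4; eighth note = 4; half = 16; eighth = 4; thirty-second note = 1.
Adding: 4 + 4 + 16 + 4 + 1 = 29.
Remaining: 32 − 29 = 3 thirty-second notes, which is a dotted sixteenth note.

dotted sixteenth note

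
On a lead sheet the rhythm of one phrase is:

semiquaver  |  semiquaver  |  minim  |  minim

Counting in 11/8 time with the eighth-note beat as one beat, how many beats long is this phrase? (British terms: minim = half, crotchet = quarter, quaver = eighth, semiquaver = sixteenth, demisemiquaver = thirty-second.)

One eighth-note beat = 2 sixteenth notes.
In sixteenth notes: semiquaver = 1; semiquaver = 1; minim = 8; minim = 8.
Adding: 1 + 1 + 8 + 8 = 18.
18 ÷ 2 = 9 beats.

9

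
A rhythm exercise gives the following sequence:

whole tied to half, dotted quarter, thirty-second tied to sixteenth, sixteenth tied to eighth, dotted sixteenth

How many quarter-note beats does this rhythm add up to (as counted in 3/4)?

One quarter-note beat = 8 thirty-second notes.
Each duration in thirty-second notes: whole tied to half (whole + half) = 48; dotted quarter = 12; thirty-second tied to sixteenth (thirty-second + sixteenth) = 3; sixteenth tied to eighth (sixteenth + eighth) = 6; dotted sixteenth = 3.
Sum: 48 + 12 + 3 + 6 + 3 = 72.
72 ÷ 8 = 9 beats.

9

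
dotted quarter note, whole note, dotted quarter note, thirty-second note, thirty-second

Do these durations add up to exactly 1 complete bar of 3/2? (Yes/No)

One bar of 3/2 = 48 thirty-second notes.
Express everything in thirty-second notes: dotted quarter note = 12; whole note = 32; dotted quarter note = 12; thirty-second note = 1; thirty-second = 1.
Altogether 12 + 32 + 12 + 1 + 1 = 58.
58 exceeds 48, so the answer is No.

No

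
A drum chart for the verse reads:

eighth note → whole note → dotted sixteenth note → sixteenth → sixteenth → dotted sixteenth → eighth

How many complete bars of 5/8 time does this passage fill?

One bar of 5/8 = 20 thirty-second notes.
Working in thirty-second notes: eighth note = 4; whole note = 32; dotted sixteenth note = 3; sixteenth = 2; sixteenth = 2; dotted sixteenth = 3; eighth = 4.
Total: 4 + 32 + 3 + 2 + 2 + 3 + 4 = 50.
50 ÷ 20 = 2 complete bars with 10 left over.

2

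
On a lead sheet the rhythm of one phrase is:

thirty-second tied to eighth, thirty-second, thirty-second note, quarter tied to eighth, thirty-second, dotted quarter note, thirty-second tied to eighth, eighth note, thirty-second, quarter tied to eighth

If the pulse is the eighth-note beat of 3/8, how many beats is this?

One eighth-note beat = 4 thirty-second notes.
In thirty-second notes: thirty-second tied to eighth (thirty-second + eighth) = 5; thirty-second = 1; thirty-second note = 1; quarter tied to eighth (quarter + eighth) = 12; thirty-second = 1; dotted quarter note = 12; thirty-second tied to eighth (thirty-second + eighth) = 5; eighth note = 4; thirty-second = 1; quarter tied to eighth (quarter + eighth) = 12.
Sum: 5 + 1 + 1 + 12 + 1 + 12 + 5 + 4 + 1 + 12 = 54.
54 ÷ 4 = 13.5 beats.

13.5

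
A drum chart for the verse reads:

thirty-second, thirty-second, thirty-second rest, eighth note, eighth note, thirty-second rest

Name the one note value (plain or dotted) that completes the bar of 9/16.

The bar of 9/16 = 18 thirty-second notes.
Each duration in thirty-second notes: thirty-second = 1; thirty-second = 1; thirty-second rest = 1; eighth note = 4; eighth note = 4; thirty-second rest = 1.
Total: 1 + 1 + 1 + 4 + 4 + 1 = 12.
Remaining: 18 − 12 = 6 thirty-second notes, which is a dotted eighth note.

dotted eighth note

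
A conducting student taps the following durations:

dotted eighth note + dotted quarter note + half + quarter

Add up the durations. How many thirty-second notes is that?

42

In thirty-second notes: dotted eighth note = 6; dotted quarter note = 12; half = 16; quarter = 8.
Total: 6 + 12 + 16 + 8 = 42 thirty-second notes.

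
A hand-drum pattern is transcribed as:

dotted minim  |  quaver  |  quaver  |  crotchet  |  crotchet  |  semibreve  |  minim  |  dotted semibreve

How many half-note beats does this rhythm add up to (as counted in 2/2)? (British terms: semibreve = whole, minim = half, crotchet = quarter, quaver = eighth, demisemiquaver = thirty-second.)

9

One half-note beat = 4 eighth notes.
Express everything in eighth notes: dotted minim = 6; quaver = 1; quaver = 1; crotchet = 2; crotchet = 2; semibreve = 8; minim = 4; dotted semibreve = 12.
Total: 6 + 1 + 1 + 2 + 2 + 8 + 4 + 12 = 36.
36 ÷ 4 = 9 beats.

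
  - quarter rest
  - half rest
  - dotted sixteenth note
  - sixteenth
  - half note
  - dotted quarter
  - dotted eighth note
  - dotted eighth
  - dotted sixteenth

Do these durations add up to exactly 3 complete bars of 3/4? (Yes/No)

Yes

One bar of 3/4 = 24 thirty-second notes, so 3 bars = 72.
Convert each value to thirty-second notes: quarter rest = 8; half rest = 16; dotted sixteenth note = 3; sixteenth = 2; half note = 16; dotted quarter = 12; dotted eighth note = 6; dotted eighth = 6; dotted sixteenth = 3.
Altogether 8 + 16 + 3 + 2 + 16 + 12 + 6 + 6 + 3 = 72.
72 equals 72, so the answer is Yes.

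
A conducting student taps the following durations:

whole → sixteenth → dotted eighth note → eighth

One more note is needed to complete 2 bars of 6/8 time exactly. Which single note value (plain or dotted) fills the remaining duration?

2 bars of 6/8 = 24 sixteenth notes.
Working in sixteenth notes: whole = 16; sixteenth = 1; dotted eighth note = 3; eighth = 2.
Altogether 16 + 1 + 3 + 2 = 22.
Remaining: 24 − 22 = 2 sixteenth notes, which is a eighth note.

eighth note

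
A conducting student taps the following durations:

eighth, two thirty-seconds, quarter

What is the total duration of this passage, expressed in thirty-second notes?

14

In thirty-second notes: eighth = 4; thirty-second = 1; thirty-second = 1; quarter = 8.
Adding: 4 + 1 + 1 + 8 = 14 thirty-second notes.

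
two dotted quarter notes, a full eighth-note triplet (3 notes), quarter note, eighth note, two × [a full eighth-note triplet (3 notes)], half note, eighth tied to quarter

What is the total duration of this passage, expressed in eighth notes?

22

Convert each value to eighth notes: dotted quarter note = 3; dotted quarter note = 3; a full eighth-note triplet (3 notes) (three triplet eighths span one quarter) = 2; quarter note = 2; eighth note = 1; a full eighth-note triplet (3 notes) (three triplet eighths span one quarter) = 2; a full eighth-note triplet (3 notes) (three triplet eighths span one quarter) = 2; half note = 4; eighth tied to quarter (eighth + quarter) = 3.
Total: 3 + 3 + 2 + 2 + 1 + 2 + 2 + 4 + 3 = 22 eighth notes.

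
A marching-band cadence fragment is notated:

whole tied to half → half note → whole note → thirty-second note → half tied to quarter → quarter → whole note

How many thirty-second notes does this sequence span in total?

161

Express everything in thirty-second notes: whole tied to half (whole + half) = 48; half note = 16; whole note = 32; thirty-second note = 1; half tied to quarter (half + quarter) = 24; quarter = 8; whole note = 32.
Altogether 48 + 16 + 32 + 1 + 24 + 8 + 32 = 161 thirty-second notes.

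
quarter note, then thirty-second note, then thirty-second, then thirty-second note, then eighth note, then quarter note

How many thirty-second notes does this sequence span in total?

Express everything in thirty-second notes: quarter note = 8; thirty-second note = 1; thirty-second = 1; thirty-second note = 1; eighth note = 4; quarter note = 8.
Total: 8 + 1 + 1 + 1 + 4 + 8 = 23 thirty-second notes.

23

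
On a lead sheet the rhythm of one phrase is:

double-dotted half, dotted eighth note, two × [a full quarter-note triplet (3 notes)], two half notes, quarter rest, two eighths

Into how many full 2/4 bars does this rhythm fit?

7

One bar of 2/4 = 8 sixteenth notes.
Each duration in sixteenth notes: double-dotted half = 14; dotted eighth note = 3; a full quarter-note triplet (3 notes) (three triplet quarters span one half) = 8; a full quarter-note triplet (3 notes) (three triplet quarters span one half) = 8; half note = 8; half note = 8; quarter rest = 4; eighth = 2; eighth = 2.
Altogether 14 + 3 + 8 + 8 + 8 + 8 + 4 + 2 + 2 = 57.
57 ÷ 8 = 7 complete bars with 1 left over.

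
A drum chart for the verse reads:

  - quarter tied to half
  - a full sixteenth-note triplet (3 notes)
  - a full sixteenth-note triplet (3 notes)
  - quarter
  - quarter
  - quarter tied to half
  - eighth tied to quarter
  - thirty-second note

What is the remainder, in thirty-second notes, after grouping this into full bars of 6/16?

1

One bar of 6/16 = 12 thirty-second notes.
Express everything in thirty-second notes: quarter tied to half (quarter + half) = 24; a full sixteenth-note triplet (3 notes) (three triplet sixteenths span one eighth) = 4; a full sixteenth-note triplet (3 notes) (three triplet sixteenths span one eighth) = 4; quarter = 8; quarter = 8; quarter tied to half (quarter + half) = 24; eighth tied to quarter (eighth + quarter) = 12; thirty-second note = 1.
Total: 24 + 4 + 4 + 8 + 8 + 24 + 12 + 1 = 85.
85 ÷ 12 = 7 complete bars with 1 thirty-second note remaining.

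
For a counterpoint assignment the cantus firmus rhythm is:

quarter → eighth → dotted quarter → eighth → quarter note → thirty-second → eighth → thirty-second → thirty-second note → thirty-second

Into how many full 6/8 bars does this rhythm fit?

One bar of 6/8 = 24 thirty-second notes.
Express everything in thirty-second notes: quarter = 8; eighth = 4; dotted quarter = 12; eighth = 4; quarter note = 8; thirty-second = 1; eighth = 4; thirty-second = 1; thirty-second note = 1; thirty-second = 1.
Adding: 8 + 4 + 12 + 4 + 8 + 1 + 4 + 1 + 1 + 1 = 44.
44 ÷ 24 = 1 complete bar with 20 left over.

1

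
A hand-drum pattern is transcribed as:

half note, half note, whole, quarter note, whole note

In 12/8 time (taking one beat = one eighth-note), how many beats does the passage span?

26

One eighth-note beat = 2 sixteenth notes.
In sixteenth notes: half note = 8; half note = 8; whole = 16; quarter note = 4; whole note = 16.
Sum: 8 + 8 + 16 + 4 + 16 = 52.
52 ÷ 2 = 26 beats.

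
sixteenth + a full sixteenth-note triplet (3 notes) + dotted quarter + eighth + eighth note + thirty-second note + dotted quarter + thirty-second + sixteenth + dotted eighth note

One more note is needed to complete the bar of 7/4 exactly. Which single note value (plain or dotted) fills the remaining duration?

The bar of 7/4 = 56 thirty-second notes.
In thirty-second notes: sixteenth = 2; a full sixteenth-note triplet (3 notes) (three triplet sixteenths span one eighth) = 4; dotted quarter = 12; eighth = 4; eighth note = 4; thirty-second note = 1; dotted quarter = 12; thirty-second = 1; sixteenth = 2; dotted eighth note = 6.
Adding: 2 + 4 + 12 + 4 + 4 + 1 + 12 + 1 + 2 + 6 = 48.
Remaining: 56 − 48 = 8 thirty-second notes, which is a quarter note.

quarter note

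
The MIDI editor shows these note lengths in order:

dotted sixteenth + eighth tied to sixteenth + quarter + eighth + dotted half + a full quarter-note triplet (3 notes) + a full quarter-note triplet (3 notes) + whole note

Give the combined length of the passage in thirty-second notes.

Each duration in thirty-second notes: dotted sixteenth = 3; eighth tied to sixteenth (eighth + sixteenth) = 6; quarter = 8; eighth = 4; dotted half = 24; a full quarter-note triplet (3 notes) (three triplet quarters span one half) = 16; a full quarter-note triplet (3 notes) (three triplet quarters span one half) = 16; whole note = 32.
Total: 3 + 6 + 8 + 4 + 24 + 16 + 16 + 32 = 109 thirty-second notes.

109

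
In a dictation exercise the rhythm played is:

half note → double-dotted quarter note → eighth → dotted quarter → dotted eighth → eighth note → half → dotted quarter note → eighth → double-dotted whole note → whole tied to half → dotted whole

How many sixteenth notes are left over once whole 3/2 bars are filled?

0

One bar of 3/2 = 24 sixteenth notes.
In sixteenth notes: half note = 8; double-dotted quarter note = 7; eighth = 2; dotted quarter = 6; dotted eighth = 3; eighth note = 2; half = 8; dotted quarter note = 6; eighth = 2; double-dotted whole note = 28; whole tied to half (whole + half) = 24; dotted whole = 24.
Adding: 8 + 7 + 2 + 6 + 3 + 2 + 8 + 6 + 2 + 28 + 24 + 24 = 120.
120 ÷ 24 = 5 complete bars with 0 sixteenth notes remaining.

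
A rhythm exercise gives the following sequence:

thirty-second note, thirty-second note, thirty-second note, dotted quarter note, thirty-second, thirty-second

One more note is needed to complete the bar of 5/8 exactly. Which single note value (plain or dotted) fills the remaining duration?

The bar of 5/8 = 20 thirty-second notes.
In thirty-second notes: thirty-second note = 1; thirty-second note = 1; thirty-second note = 1; dotted quarter note = 12; thirty-second = 1; thirty-second = 1.
Adding: 1 + 1 + 1 + 12 + 1 + 1 = 17.
Remaining: 20 − 17 = 3 thirty-second notes, which is a dotted sixteenth note.

dotted sixteenth note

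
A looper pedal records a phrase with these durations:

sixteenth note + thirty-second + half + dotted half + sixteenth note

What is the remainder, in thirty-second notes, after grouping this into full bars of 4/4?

13

One bar of 4/4 = 32 thirty-second notes.
Convert each value to thirty-second notes: sixteenth note = 2; thirty-second = 1; half = 16; dotted half = 24; sixteenth note = 2.
Adding: 2 + 1 + 16 + 24 + 2 = 45.
45 ÷ 32 = 1 complete bar with 13 thirty-second notes remaining.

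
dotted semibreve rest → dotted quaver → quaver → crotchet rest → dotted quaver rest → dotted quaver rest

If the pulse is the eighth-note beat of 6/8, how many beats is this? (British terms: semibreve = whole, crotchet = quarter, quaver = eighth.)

19.5

One eighth-note beat = 2 sixteenth notes.
Each duration in sixteenth notes: dotted semibreve rest = 24; dotted quaver = 3; quaver = 2; crotchet rest = 4; dotted quaver rest = 3; dotted quaver rest = 3.
Total: 24 + 3 + 2 + 4 + 3 + 3 = 39.
39 ÷ 2 = 19.5 beats.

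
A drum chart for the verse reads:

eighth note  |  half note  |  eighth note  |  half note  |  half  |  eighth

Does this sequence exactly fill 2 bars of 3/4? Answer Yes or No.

No

One bar of 3/4 = 6 eighth notes, so 2 bars = 12.
In eighth notes: eighth note = 1; half note = 4; eighth note = 1; half note = 4; half = 4; eighth = 1.
Total: 1 + 4 + 1 + 4 + 4 + 1 = 15.
15 exceeds 12, so the answer is No.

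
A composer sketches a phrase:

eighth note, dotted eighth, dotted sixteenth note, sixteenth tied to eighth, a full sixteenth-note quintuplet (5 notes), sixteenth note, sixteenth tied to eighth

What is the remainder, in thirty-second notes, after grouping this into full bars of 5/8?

15

One bar of 5/8 = 20 thirty-second notes.
Convert each value to thirty-second notes: eighth note = 4; dotted eighth = 6; dotted sixteenth note = 3; sixteenth tied to eighth (sixteenth + eighth) = 6; a full sixteenth-note quintuplet (5 notes) (five quintuplet sixteenths span one quarter) = 8; sixteenth note = 2; sixteenth tied to eighth (sixteenth + eighth) = 6.
Adding: 4 + 6 + 3 + 6 + 8 + 2 + 6 = 35.
35 ÷ 20 = 1 complete bar with 15 thirty-second notes remaining.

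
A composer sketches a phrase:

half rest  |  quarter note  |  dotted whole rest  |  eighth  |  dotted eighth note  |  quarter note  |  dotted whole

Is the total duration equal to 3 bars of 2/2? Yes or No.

One bar of 2/2 = 16 sixteenth notes, so 3 bars = 48.
In sixteenth notes: half rest = 8; quarter note = 4; dotted whole rest = 24; eighth = 2; dotted eighth note = 3; quarter note = 4; dotted whole = 24.
Total: 8 + 4 + 24 + 2 + 3 + 4 + 24 = 69.
69 exceeds 48, so the answer is No.

No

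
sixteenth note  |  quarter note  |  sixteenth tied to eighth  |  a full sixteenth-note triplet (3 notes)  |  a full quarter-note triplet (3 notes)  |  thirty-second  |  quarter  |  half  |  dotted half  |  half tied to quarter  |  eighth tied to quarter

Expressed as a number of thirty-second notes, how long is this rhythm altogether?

121

Each duration in thirty-second notes: sixteenth note = 2; quarter note = 8; sixteenth tied to eighth (sixteenth + eighth) = 6; a full sixteenth-note triplet (3 notes) (three triplet sixteenths span one eighth) = 4; a full quarter-note triplet (3 notes) (three triplet quarters span one half) = 16; thirty-second = 1; quarter = 8; half = 16; dotted half = 24; half tied to quarter (half + quarter) = 24; eighth tied to quarter (eighth + quarter) = 12.
Sum: 2 + 8 + 6 + 4 + 16 + 1 + 8 + 16 + 24 + 24 + 12 = 121 thirty-second notes.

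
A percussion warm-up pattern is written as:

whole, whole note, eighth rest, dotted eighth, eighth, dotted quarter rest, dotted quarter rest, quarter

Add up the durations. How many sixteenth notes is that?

55

In sixteenth notes: whole = 16; whole note = 16; eighth rest = 2; dotted eighth = 3; eighth = 2; dotted quarter rest = 6; dotted quarter rest = 6; quarter = 4.
Total: 16 + 16 + 2 + 3 + 2 + 6 + 6 + 4 = 55 sixteenth notes.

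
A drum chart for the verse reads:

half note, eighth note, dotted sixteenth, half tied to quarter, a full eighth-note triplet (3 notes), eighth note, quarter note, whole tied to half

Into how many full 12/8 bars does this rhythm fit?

2

One bar of 12/8 = 48 thirty-second notes.
Working in thirty-second notes: half note = 16; eighth note = 4; dotted sixteenth = 3; half tied to quarter (half + quarter) = 24; a full eighth-note triplet (3 notes) (three triplet eighths span one quarter) = 8; eighth note = 4; quarter note = 8; whole tied to half (whole + half) = 48.
Total: 16 + 4 + 3 + 24 + 8 + 4 + 8 + 48 = 115.
115 ÷ 48 = 2 complete bars with 19 left over.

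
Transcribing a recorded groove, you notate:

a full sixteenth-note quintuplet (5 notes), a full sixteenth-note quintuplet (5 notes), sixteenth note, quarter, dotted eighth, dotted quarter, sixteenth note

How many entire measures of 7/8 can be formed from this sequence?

1

One bar of 7/8 = 14 sixteenth notes.
Each duration in sixteenth notes: a full sixteenth-note quintuplet (5 notes) (five quintuplet sixteenths span one quarter) = 4; a full sixteenth-note quintuplet (5 notes) (five quintuplet sixteenths span one quarter) = 4; sixteenth note = 1; quarter = 4; dotted eighth = 3; dotted quarter = 6; sixteenth note = 1.
Total: 4 + 4 + 1 + 4 + 3 + 6 + 1 = 23.
23 ÷ 14 = 1 complete bar with 9 left over.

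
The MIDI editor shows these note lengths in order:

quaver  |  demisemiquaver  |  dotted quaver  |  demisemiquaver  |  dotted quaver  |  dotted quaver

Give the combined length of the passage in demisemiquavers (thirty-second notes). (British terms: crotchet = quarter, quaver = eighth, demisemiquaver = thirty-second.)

24

Convert each value to thirty-second notes: quaver = 4; demisemiquaver = 1; dotted quaver = 6; demisemiquaver = 1; dotted quaver = 6; dotted quaver = 6.
Sum: 4 + 1 + 6 + 1 + 6 + 6 = 24 thirty-second notes.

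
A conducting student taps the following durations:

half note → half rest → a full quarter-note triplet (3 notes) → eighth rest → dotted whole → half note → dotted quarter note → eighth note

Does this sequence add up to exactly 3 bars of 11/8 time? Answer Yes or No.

One bar of 11/8 = 11 eighth notes, so 3 bars = 33.
Convert each value to eighth notes: half note = 4; half rest = 4; a full quarter-note triplet (3 notes) (three triplet quarters span one half) = 4; eighth rest = 1; dotted whole = 12; half note = 4; dotted quarter note = 3; eighth note = 1.
Altogether 4 + 4 + 4 + 1 + 12 + 4 + 3 + 1 = 33.
33 equals 33, so the answer is Yes.

Yes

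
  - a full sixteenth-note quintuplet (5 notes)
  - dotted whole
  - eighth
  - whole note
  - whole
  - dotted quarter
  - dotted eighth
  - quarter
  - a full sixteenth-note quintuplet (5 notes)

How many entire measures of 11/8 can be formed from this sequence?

One bar of 11/8 = 22 sixteenth notes.
Working in sixteenth notes: a full sixteenth-note quintuplet (5 notes) (five quintuplet sixteenths span one quarter) = 4; dotted whole = 24; eighth = 2; whole note = 16; whole = 16; dotted quarter = 6; dotted eighth = 3; quarter = 4; a full sixteenth-note quintuplet (5 notes) (five quintuplet sixteenths span one quarter) = 4.
Adding: 4 + 24 + 2 + 16 + 16 + 6 + 3 + 4 + 4 = 79.
79 ÷ 22 = 3 complete bars with 13 left over.

3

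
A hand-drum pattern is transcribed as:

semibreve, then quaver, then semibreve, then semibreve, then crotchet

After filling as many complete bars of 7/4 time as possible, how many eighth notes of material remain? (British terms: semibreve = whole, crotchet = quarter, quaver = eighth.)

13

One bar of 7/4 = 14 eighth notes.
In eighth notes: semibreve = 8; quaver = 1; semibreve = 8; semibreve = 8; crotchet = 2.
Sum: 8 + 1 + 8 + 8 + 2 = 27.
27 ÷ 14 = 1 complete bar with 13 eighth notes remaining.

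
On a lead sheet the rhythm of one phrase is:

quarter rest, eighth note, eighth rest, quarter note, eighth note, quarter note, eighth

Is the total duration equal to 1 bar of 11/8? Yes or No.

No

One bar of 11/8 = 11 eighth notes.
In eighth notes: quarter rest = 2; eighth note = 1; eighth rest = 1; quarter note = 2; eighth note = 1; quarter note = 2; eighth = 1.
Sum: 2 + 1 + 1 + 2 + 1 + 2 + 1 = 10.
10 falls short of 11, so the answer is No.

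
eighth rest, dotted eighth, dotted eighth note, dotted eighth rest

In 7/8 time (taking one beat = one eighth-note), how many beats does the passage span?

One eighth-note beat = 2 sixteenth notes.
Convert each value to sixteenth notes: eighth rest = 2; dotted eighth = 3; dotted eighth note = 3; dotted eighth rest = 3.
Altogether 2 + 3 + 3 + 3 = 11.
11 ÷ 2 = 5.5 beats.

5.5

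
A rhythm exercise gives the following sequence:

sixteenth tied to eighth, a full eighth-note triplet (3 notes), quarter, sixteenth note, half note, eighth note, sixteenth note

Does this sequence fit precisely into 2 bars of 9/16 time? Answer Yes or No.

No

One bar of 9/16 = 9 sixteenth notes, so 2 bars = 18.
Express everything in sixteenth notes: sixteenth tied to eighth (sixteenth + eighth) = 3; a full eighth-note triplet (3 notes) (three triplet eighths span one quarter) = 4; quarter = 4; sixteenth note = 1; half note = 8; eighth note = 2; sixteenth note = 1.
Altogether 3 + 4 + 4 + 1 + 8 + 2 + 1 = 23.
23 exceeds 18, so the answer is No.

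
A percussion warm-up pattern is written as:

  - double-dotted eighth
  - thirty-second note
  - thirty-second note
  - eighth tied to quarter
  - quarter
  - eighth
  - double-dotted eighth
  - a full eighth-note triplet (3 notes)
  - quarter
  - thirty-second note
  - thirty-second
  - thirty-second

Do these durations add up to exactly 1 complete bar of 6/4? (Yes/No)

One bar of 6/4 = 48 thirty-second notes.
In thirty-second notes: double-dotted eighth = 7; thirty-second note = 1; thirty-second note = 1; eighth tied to quarter (eighth + quarter) = 12; quarter = 8; eighth = 4; double-dotted eighth = 7; a full eighth-note triplet (3 notes) (three triplet eighths span one quarter) = 8; quarter = 8; thirty-second note = 1; thirty-second = 1; thirty-second = 1.
Altogether 7 + 1 + 1 + 12 + 8 + 4 + 7 + 8 + 8 + 1 + 1 + 1 = 59.
59 exceeds 48, so the answer is No.

No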